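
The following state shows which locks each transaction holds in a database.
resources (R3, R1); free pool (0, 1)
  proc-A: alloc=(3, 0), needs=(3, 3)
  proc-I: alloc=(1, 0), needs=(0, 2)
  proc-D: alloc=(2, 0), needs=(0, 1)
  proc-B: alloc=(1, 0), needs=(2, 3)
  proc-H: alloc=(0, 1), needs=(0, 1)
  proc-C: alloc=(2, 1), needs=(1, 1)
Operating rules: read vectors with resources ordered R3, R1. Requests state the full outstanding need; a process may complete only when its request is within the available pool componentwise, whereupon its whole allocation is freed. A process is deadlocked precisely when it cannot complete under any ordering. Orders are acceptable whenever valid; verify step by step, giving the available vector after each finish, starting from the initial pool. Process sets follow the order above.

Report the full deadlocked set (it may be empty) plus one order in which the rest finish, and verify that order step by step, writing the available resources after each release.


Nothing here is deadlocked.
Key observation: there is always a runnable process — proc-H first — so the state unwinds completely.
The rest can finish in the order proc-H, proc-D, proc-I, proc-C, proc-B, proc-A. Check, step by step:
  pool = (0, 1)
  proc-H: need (0, 1) fits (0, 1); releases (0, 1), pool now (0, 2)
  proc-D: need (0, 1) fits (0, 2); releases (2, 0), pool now (2, 2)
  proc-I: need (0, 2) fits (2, 2); releases (1, 0), pool now (3, 2)
  proc-C: need (1, 1) fits (3, 2); releases (2, 1), pool now (5, 3)
  proc-B: need (2, 3) fits (5, 3); releases (1, 0), pool now (6, 3)
  proc-A: need (3, 3) fits (6, 3); releases (3, 0), pool now (9, 3)


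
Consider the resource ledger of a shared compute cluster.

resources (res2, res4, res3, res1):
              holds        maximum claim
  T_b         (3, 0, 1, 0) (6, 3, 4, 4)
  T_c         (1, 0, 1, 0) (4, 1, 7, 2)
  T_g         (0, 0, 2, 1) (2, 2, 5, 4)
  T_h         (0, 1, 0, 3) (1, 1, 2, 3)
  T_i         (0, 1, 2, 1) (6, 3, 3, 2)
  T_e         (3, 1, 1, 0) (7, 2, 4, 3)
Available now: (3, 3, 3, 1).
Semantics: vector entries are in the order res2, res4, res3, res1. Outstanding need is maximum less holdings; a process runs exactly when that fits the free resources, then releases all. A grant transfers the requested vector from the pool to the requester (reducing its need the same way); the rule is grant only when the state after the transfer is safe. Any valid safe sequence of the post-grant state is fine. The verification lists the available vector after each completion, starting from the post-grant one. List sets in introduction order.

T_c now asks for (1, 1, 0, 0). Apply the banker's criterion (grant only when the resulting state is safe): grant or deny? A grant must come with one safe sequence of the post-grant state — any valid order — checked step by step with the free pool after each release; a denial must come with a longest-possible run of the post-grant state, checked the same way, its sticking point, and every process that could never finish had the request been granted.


DENY — the pretend-granted state is unsafe.
Key observation: after T_h, T_g the pool peaks at (2, 3, 5, 5), and each blocked process is short somewhere: T_b on res2; T_c on res3; T_i on res2; T_e on res2.
Pretend the grant happened; the run T_h, T_g goes as far as possible. Step-by-step check:
  pool = (2, 2, 3, 1)
  T_h needs (1, 0, 2, 0) <= (2, 2, 3, 1) -> finishes; pool += (0, 1, 0, 3) = (2, 3, 3, 4)
  T_g needs (2, 2, 3, 3) <= (2, 3, 3, 4) -> finishes; pool += (0, 0, 2, 1) = (2, 3, 5, 5)
  blocked: T_b wants (3, 3, 3, 4), pool (2, 3, 5, 5) — not enough res2
  blocked: T_c wants (2, 0, 6, 2), pool (2, 3, 5, 5) — not enough res3
  blocked: T_i wants (6, 2, 1, 1), pool (2, 3, 5, 5) — not enough res2
  blocked: T_e wants (4, 1, 3, 3), pool (2, 3, 5, 5) — not enough res2
Processes that could never finish after the grant: T_b, T_c, T_i and T_e.


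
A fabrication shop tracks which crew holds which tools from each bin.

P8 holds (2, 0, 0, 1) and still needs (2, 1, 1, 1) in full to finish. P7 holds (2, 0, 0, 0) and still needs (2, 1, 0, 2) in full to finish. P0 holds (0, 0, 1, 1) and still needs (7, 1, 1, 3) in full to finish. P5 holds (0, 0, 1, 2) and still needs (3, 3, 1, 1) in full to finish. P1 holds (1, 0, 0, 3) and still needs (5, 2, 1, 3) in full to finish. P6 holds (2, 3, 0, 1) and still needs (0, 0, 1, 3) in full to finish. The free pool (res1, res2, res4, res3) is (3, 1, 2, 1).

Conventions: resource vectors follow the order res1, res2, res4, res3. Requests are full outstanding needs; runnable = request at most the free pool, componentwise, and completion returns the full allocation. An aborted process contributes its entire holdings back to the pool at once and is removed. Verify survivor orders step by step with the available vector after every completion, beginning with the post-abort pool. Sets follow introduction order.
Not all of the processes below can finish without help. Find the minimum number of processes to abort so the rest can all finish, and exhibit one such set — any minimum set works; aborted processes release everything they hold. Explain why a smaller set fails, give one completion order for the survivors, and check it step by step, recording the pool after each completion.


The answer: abort P0.
Key observation: before aborting P0, P6 was permanently blocked — no order could ever run it; afterwards it completes at step 2.
No smaller set exists: with zero aborts the deadlock remains.
One survivor order: P8, P6, P7, P1, P5. Check, step by step (post-abort pool first):
  pool = (3, 1, 3, 2)
  run P8 (needs (2, 1, 1, 1), free (3, 1, 3, 2)); after release of (2, 0, 0, 1) the pool is (5, 1, 3, 3)
  run P6 (needs (0, 0, 1, 3), free (5, 1, 3, 3)); after release of (2, 3, 0, 1) the pool is (7, 4, 3, 4)
  run P7 (needs (2, 1, 0, 2), free (7, 4, 3, 4)); after release of (2, 0, 0, 0) the pool is (9, 4, 3, 4)
  run P1 (needs (5, 2, 1, 3), free (9, 4, 3, 4)); after release of (1, 0, 0, 3) the pool is (10, 4, 3, 7)
  run P5 (needs (3, 3, 1, 1), free (10, 4, 3, 7)); after release of (0, 0, 1, 2) the pool is (10, 4, 4, 9)


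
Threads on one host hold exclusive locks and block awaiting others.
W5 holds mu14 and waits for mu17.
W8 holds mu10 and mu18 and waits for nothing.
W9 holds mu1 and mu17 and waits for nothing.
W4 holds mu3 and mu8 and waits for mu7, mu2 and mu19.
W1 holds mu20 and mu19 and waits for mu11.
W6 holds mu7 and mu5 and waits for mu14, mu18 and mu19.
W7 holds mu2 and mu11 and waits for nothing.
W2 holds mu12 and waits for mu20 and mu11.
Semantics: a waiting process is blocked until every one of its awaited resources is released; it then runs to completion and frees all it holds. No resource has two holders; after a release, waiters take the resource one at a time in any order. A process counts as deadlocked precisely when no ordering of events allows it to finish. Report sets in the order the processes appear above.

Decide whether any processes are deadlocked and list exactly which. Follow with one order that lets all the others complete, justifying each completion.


The deadlocked set is empty.
Key observation: there is no circular wait here — follow any chain and it reaches a process that is free to run now.
The rest can finish in the order W8, W7, W1, W9, W5, W6, W4, W2.
Walking it through:
  run W8 (it waits on nothing); releases mu10 and mu18
  run W7 (it waits on nothing); releases mu2 and mu11
  W1: everything it awaited (mu11) is free; runs, freeing mu20 and mu19
  run W9 (it waits on nothing); releases mu1 and mu17
  W5: everything it awaited (mu17) is free; runs, freeing mu14
  W6: everything it awaited (mu14, mu18 and mu19) is free; runs, freeing mu7 and mu5
  W4: everything it awaited (mu7, mu2 and mu19) is free; runs, freeing mu3 and mu8
  W2: everything it awaited (mu20 and mu11) is free; runs, freeing mu12


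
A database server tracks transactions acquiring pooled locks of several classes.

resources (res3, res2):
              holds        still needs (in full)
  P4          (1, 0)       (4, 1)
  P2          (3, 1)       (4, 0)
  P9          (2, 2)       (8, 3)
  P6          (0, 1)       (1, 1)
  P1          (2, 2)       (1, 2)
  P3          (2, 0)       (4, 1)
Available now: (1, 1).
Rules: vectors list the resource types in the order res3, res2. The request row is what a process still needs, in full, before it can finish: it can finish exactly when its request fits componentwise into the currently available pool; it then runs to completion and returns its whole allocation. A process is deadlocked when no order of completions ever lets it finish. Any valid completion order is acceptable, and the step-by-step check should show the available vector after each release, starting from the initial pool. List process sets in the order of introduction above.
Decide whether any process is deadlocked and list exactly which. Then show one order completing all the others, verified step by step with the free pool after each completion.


Deadlocked: P4, P2, P9 and P3.
Key observation: once P6, P1 finish, the pool peaks at (3, 4) — and every remaining process still needs more res3 than that.
A valid finishing order for the others: P6, P1. Check, step by step:
  pool = (1, 1)
  P6: need (1, 1) fits (1, 1); releases (0, 1), pool now (1, 2)
  P1: need (1, 2) fits (1, 2); releases (2, 2), pool now (3, 4)
The stuck group stays short no matter what:
  blocked: P4 wants (4, 1), pool (3, 4) — not enough res3
  blocked: P2 wants (4, 0), pool (3, 4) — not enough res3
  blocked: P9 wants (8, 3), pool (3, 4) — not enough res3
  blocked: P3 wants (4, 1), pool (3, 4) — not enough res3


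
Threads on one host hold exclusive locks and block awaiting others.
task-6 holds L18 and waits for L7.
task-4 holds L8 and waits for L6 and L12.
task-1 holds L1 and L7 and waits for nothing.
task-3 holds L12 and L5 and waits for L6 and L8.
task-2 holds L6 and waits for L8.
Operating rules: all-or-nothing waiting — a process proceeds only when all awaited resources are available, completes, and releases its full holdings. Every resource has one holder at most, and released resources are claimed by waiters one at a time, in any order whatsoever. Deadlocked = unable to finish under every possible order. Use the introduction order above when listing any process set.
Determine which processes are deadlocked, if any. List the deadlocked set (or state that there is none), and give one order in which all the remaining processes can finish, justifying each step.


The deadlocked set is task-4, task-3 and task-2.
Key observation: the loop task-4 -> task-3 -> task-4 blocks itself forever; task-2 is caught in further circular waits.
A valid finishing order for the others: task-1, task-6.
Walking it through:
  task-1: no waits; runs immediately, freeing L1 and L7
  task-6 waits on L7 — all released -> runs and releases L18


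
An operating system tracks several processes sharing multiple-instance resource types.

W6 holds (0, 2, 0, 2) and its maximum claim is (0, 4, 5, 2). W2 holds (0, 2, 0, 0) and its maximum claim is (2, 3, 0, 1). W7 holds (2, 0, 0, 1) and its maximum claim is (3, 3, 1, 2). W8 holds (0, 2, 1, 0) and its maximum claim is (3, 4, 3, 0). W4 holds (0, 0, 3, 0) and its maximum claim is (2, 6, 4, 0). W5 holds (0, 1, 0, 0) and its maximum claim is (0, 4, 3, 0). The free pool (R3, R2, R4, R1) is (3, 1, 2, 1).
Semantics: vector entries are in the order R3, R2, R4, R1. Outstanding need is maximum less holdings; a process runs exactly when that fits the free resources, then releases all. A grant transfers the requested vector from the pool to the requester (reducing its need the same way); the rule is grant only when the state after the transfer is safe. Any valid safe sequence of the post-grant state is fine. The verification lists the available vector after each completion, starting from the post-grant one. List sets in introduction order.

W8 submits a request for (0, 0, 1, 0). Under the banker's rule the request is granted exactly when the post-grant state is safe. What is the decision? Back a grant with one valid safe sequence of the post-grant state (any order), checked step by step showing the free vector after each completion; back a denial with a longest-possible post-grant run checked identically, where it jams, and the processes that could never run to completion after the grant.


GRANT. The post-grant state is safe; one safe sequence: W2, W8, W5, W4, W6, W7.
Key observation: even at the reduced pool (3, 1, 1, 1), W2 fits immediately, so safety survives the grant.
Step-by-step check of the post-grant state:
  pool = (3, 1, 1, 1)
  run W2 (needs (2, 1, 0, 1), free (3, 1, 1, 1)); after release of (0, 2, 0, 0) the pool is (3, 3, 1, 1)
  run W8 (needs (3, 2, 1, 0), free (3, 3, 1, 1)); after release of (0, 2, 2, 0) the pool is (3, 5, 3, 1)
  run W5 (needs (0, 3, 3, 0), free (3, 5, 3, 1)); after release of (0, 1, 0, 0) the pool is (3, 6, 3, 1)
  run W4 (needs (2, 6, 1, 0), free (3, 6, 3, 1)); after release of (0, 0, 3, 0) the pool is (3, 6, 6, 1)
  run W6 (needs (0, 2, 5, 0), free (3, 6, 6, 1)); after release of (0, 2, 0, 2) the pool is (3, 8, 6, 3)
  run W7 (needs (1, 3, 1, 1), free (3, 8, 6, 3)); after release of (2, 0, 0, 1) the pool is (5, 8, 6, 4)


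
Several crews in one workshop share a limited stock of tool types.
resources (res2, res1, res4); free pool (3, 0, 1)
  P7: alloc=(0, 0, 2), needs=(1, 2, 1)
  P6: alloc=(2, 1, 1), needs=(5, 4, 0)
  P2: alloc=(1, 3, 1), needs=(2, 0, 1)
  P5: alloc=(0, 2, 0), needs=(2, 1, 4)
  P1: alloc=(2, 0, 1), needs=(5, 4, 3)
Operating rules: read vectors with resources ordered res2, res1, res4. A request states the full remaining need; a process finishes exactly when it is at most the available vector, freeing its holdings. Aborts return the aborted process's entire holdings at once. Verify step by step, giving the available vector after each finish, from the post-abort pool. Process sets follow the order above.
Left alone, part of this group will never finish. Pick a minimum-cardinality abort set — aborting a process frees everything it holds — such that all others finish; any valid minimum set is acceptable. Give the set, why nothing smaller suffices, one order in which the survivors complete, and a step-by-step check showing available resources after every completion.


Abort P1.
Key observation: P6 could never have finished before the abort; with (2, 0, 1) returned by P1, it fits at step 4.
No smaller set exists: with zero aborts the deadlock remains.
Survivors finish in the order: P2, P7, P5, P6. Walking it through (pool after the aborts first):
  pool = (5, 0, 2)
  run P2 (needs (2, 0, 1), free (5, 0, 2)); after release of (1, 3, 1) the pool is (6, 3, 3)
  run P7 (needs (1, 2, 1), free (6, 3, 3)); after release of (0, 0, 2) the pool is (6, 3, 5)
  run P5 (needs (2, 1, 4), free (6, 3, 5)); after release of (0, 2, 0) the pool is (6, 5, 5)
  run P6 (needs (5, 4, 0), free (6, 5, 5)); after release of (2, 1, 1) the pool is (8, 6, 6)


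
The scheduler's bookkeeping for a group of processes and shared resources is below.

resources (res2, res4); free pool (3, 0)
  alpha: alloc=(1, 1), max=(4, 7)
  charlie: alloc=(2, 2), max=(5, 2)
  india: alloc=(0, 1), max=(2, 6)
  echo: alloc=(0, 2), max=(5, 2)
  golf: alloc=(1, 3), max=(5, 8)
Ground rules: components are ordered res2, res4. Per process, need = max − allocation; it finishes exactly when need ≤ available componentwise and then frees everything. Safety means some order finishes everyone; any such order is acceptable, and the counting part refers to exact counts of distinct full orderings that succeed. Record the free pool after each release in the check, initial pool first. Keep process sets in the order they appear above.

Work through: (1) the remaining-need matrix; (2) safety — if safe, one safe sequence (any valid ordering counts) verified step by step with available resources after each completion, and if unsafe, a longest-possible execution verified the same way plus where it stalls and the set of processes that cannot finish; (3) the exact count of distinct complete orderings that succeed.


(1) Need matrix, components ordered res2, res4:
  alpha: (3, 6)
  charlie: (3, 0)
  india: (2, 5)
  echo: (5, 0)
  golf: (4, 5)
(2) The state is UNSAFE.
Key observation: after charlie, echo complete, (5, 4) is the best the pool ever gets, yet each leftover process wants more res4.
The run charlie, echo cannot be extended any further. Check, step by step:
  pool = (3, 0)
  run charlie (needs (3, 0), free (3, 0)); after release of (2, 2) the pool is (5, 2)
  run echo (needs (5, 0), free (5, 2)); after release of (0, 2) the pool is (5, 4)
  alpha cannot run: need (3, 6) vs free (5, 4) (insufficient res4)
  india cannot run: need (2, 5) vs free (5, 4) (insufficient res4)
  golf cannot run: need (4, 5) vs free (5, 4) (insufficient res4)
Permanently blocked: alpha, india and golf.
(3) Exactly 0 of the possible complete orderings are safe sequences.


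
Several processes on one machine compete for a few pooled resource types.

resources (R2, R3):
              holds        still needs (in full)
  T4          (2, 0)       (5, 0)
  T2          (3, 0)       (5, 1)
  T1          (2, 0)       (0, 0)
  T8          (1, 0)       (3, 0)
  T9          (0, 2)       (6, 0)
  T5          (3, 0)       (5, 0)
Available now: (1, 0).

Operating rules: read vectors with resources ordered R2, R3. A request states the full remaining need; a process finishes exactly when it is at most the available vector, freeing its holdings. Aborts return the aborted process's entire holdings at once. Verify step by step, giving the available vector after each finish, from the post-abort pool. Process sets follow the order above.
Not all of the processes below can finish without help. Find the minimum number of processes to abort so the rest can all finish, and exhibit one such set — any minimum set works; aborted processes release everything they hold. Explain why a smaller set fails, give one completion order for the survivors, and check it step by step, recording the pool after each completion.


Minimum abort set: T5.
Key observation: the returned (3, 0) from T5 is what brings T9 — unrunnable before, under any order — into play at step 2.
Minimality: the empty abort set fails — the state is deadlocked as it stands.
Survivors finish in the order: T1, T9, T8, T2, T4. Verifying each step (pool after the aborts first):
  pool = (4, 0)
  T1 needs (0, 0) <= (4, 0) -> finishes; pool += (2, 0) = (6, 0)
  T9 needs (6, 0) <= (6, 0) -> finishes; pool += (0, 2) = (6, 2)
  T8 needs (3, 0) <= (6, 2) -> finishes; pool += (1, 0) = (7, 2)
  T2 needs (5, 1) <= (7, 2) -> finishes; pool += (3, 0) = (10, 2)
  T4 needs (5, 0) <= (10, 2) -> finishes; pool += (2, 0) = (12, 2)


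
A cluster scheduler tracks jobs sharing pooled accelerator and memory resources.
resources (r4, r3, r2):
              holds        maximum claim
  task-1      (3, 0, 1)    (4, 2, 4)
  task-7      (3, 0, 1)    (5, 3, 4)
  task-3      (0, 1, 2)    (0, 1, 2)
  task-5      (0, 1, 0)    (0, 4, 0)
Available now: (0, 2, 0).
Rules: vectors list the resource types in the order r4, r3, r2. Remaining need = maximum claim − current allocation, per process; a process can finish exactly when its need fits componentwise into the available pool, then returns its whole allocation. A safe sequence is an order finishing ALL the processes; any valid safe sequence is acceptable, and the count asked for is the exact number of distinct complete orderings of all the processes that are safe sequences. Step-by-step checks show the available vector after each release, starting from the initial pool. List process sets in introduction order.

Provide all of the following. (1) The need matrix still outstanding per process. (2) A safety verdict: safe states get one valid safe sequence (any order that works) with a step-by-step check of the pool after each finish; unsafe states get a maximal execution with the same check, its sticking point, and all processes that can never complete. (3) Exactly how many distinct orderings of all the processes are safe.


(1) Remaining need (order r4, r3, r2):
  task-1: (1, 2, 3)
  task-7: (2, 3, 3)
  task-3: (0, 0, 0)
  task-5: (0, 3, 0)
(2) UNSAFE.
Key observation: the pool after task-3, task-5 is (0, 4, 2); every surviving request exceeds it in r4, so progress ends there.
A maximal execution: task-3, task-5 — then nothing else fits. Check, step by step:
  pool = (0, 2, 0)
  task-3: need (0, 0, 0) fits (0, 2, 0); releases (0, 1, 2), pool now (0, 3, 2)
  task-5: need (0, 3, 0) fits (0, 3, 2); releases (0, 1, 0), pool now (0, 4, 2)
  task-1 still needs (1, 2, 3) but only (0, 4, 2) is free — short on r4 and r2
  task-7 still needs (2, 3, 3) but only (0, 4, 2) is free — short on r4 and r2
Permanently blocked: task-1 and task-7.
(3) Exactly 0 of the possible complete orderings are safe sequences.


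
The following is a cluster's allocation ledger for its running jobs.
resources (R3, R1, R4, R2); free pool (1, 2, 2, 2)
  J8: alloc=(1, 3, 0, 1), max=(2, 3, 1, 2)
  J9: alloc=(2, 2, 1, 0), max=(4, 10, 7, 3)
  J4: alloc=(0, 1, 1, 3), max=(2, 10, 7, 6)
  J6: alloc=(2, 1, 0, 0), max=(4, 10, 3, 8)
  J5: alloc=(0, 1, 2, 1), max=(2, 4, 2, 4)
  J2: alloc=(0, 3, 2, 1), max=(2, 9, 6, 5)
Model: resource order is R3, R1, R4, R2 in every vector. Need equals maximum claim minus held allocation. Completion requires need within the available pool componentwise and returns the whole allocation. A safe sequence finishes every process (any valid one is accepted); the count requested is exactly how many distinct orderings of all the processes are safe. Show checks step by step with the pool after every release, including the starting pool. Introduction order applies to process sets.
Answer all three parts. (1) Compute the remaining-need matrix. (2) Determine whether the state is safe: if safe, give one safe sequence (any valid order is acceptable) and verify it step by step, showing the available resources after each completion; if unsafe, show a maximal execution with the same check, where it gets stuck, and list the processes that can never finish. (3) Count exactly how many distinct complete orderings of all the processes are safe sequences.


(1) Remaining need (order R3, R1, R4, R2):
  J8: (1, 0, 1, 1)
  J9: (2, 8, 6, 3)
  J4: (2, 9, 6, 3)
  J6: (2, 9, 3, 8)
  J5: (2, 3, 0, 3)
  J2: (2, 6, 4, 4)
(2) SAFE. One safe sequence: J8, J5, J2, J4, J9, J6.
Key observation: reading the order forward, J8 is the first process whose need (1, 0, 1, 1) meets the free pool (1, 2, 2, 2) exactly on a resource it requests.
Step-by-step check:
  pool = (1, 2, 2, 2)
  J8: need (1, 0, 1, 1) fits (1, 2, 2, 2); releases (1, 3, 0, 1), pool now (2, 5, 2, 3)
  J5: need (2, 3, 0, 3) fits (2, 5, 2, 3); releases (0, 1, 2, 1), pool now (2, 6, 4, 4)
  J2: need (2, 6, 4, 4) fits (2, 6, 4, 4); releases (0, 3, 2, 1), pool now (2, 9, 6, 5)
  J4: need (2, 9, 6, 3) fits (2, 9, 6, 5); releases (0, 1, 1, 3), pool now (2, 10, 7, 8)
  J9: need (2, 8, 6, 3) fits (2, 10, 7, 8); releases (2, 2, 1, 0), pool now (4, 12, 8, 8)
  J6: need (2, 9, 3, 8) fits (4, 12, 8, 8); releases (2, 1, 0, 0), pool now (6, 13, 8, 8)
(3) Precisely 3 of the possible complete orderings are safe sequences.


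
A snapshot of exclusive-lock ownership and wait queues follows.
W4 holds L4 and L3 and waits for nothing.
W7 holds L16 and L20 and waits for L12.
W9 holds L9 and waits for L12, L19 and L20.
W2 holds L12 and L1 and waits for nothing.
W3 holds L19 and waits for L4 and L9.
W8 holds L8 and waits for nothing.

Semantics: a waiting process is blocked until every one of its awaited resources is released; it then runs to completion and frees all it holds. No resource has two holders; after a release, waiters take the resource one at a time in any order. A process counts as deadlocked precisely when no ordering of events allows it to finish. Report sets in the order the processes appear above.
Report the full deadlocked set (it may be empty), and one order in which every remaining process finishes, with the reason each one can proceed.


Deadlocked set: W9 and W3.
Key observation: nobody on the ring W9 -> W3 -> W9 can start until another member finishes, which never happens; no other process is dragged down with it.
One completion order for the rest: W4, W8, W2, W7.
Step-by-step check:
  W4: no waits; runs immediately, freeing L4 and L3
  W8: no waits; runs immediately, freeing L8
  W2: no waits; runs immediately, freeing L12 and L1
  W7: everything it awaited (L12) is free; runs, freeing L16 and L20


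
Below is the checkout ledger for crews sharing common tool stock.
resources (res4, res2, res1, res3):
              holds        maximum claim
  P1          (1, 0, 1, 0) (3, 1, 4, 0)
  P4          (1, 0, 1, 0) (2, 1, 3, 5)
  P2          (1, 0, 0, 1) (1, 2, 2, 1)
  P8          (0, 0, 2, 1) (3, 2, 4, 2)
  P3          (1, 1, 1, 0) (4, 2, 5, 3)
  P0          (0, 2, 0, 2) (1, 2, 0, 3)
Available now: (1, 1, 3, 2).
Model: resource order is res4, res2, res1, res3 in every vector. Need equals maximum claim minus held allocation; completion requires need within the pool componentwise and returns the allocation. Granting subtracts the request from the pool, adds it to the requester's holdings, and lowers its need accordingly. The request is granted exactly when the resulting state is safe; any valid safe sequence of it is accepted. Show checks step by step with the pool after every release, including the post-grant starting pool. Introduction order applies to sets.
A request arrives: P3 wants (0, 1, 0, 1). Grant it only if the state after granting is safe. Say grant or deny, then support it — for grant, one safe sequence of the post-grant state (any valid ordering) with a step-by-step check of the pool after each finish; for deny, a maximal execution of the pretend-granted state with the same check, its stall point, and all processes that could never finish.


GRANT — the state after the grant stays safe, e.g. via P0, P2, P1, P3, P8, P4.
Key observation: the transfer keeps a workable pool ((1, 0, 3, 1)); P0 starts the safe sequence.
Step-by-step check of the post-grant state:
  pool = (1, 0, 3, 1)
  run P0 (needs (1, 0, 0, 1), free (1, 0, 3, 1)); after release of (0, 2, 0, 2) the pool is (1, 2, 3, 3)
  run P2 (needs (0, 2, 2, 0), free (1, 2, 3, 3)); after release of (1, 0, 0, 1) the pool is (2, 2, 3, 4)
  run P1 (needs (2, 1, 3, 0), free (2, 2, 3, 4)); after release of (1, 0, 1, 0) the pool is (3, 2, 4, 4)
  run P3 (needs (3, 0, 4, 2), free (3, 2, 4, 4)); after release of (1, 2, 1, 1) the pool is (4, 4, 5, 5)
  run P8 (needs (3, 2, 2, 1), free (4, 4, 5, 5)); after release of (0, 0, 2, 1) the pool is (4, 4, 7, 6)
  run P4 (needs (1, 1, 2, 5), free (4, 4, 7, 6)); after release of (1, 0, 1, 0) the pool is (5, 4, 8, 6)


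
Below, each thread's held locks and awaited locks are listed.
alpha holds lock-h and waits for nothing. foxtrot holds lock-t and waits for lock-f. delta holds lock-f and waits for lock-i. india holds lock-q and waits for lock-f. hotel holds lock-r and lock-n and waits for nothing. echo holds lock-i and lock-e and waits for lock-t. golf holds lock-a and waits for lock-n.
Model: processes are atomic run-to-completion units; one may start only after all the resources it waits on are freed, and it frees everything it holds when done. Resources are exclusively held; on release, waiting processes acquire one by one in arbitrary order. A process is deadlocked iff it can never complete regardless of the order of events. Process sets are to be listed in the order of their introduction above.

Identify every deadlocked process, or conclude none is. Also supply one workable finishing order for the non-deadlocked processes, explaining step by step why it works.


Deadlocked: foxtrot, delta, india and echo.
Key observation: the knot is the closed ring of waits foxtrot -> delta -> echo -> foxtrot; india waits into the deadlock from upstream.
A valid finishing order for the others: alpha, hotel, golf.
Step-by-step check:
  run alpha (it waits on nothing); releases lock-h
  run hotel (it waits on nothing); releases lock-r and lock-n
  run golf (all its waits — lock-n — are resolved); releases lock-a


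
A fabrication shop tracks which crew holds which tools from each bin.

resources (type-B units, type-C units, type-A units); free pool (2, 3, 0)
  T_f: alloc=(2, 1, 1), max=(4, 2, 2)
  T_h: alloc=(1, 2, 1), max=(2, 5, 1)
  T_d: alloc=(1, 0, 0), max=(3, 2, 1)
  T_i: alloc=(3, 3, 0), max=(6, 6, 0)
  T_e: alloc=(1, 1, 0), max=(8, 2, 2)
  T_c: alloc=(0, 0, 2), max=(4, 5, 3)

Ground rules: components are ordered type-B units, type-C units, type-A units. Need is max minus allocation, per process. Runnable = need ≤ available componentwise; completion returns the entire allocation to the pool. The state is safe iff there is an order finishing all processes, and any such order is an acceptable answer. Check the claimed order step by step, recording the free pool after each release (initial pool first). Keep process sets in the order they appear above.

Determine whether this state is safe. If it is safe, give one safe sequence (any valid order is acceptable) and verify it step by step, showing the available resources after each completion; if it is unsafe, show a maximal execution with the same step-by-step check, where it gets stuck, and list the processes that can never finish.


The state is SAFE; one workable sequence: T_h, T_d, T_f, T_c, T_i, T_e.
Key observation: reading the order forward, T_h is the first process whose need (1, 3, 0) meets the free pool (2, 3, 0) exactly on a resource it requests.
Verifying each step:
  pool = (2, 3, 0)
  T_h needs (1, 3, 0) <= (2, 3, 0) -> finishes; pool += (1, 2, 1) = (3, 5, 1)
  T_d needs (2, 2, 1) <= (3, 5, 1) -> finishes; pool += (1, 0, 0) = (4, 5, 1)
  T_f needs (2, 1, 1) <= (4, 5, 1) -> finishes; pool += (2, 1, 1) = (6, 6, 2)
  T_c needs (4, 5, 1) <= (6, 6, 2) -> finishes; pool += (0, 0, 2) = (6, 6, 4)
  T_i needs (3, 3, 0) <= (6, 6, 4) -> finishes; pool += (3, 3, 0) = (9, 9, 4)
  T_e needs (7, 1, 2) <= (9, 9, 4) -> finishes; pool += (1, 1, 0) = (10, 10, 4)


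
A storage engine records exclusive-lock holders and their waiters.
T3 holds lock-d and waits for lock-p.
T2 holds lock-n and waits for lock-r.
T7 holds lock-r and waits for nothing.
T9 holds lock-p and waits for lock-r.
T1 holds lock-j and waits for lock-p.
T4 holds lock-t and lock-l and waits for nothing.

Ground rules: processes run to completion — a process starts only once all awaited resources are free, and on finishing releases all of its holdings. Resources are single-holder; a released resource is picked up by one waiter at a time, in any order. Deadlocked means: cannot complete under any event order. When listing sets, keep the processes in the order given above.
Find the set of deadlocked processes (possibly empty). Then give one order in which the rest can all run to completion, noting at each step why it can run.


Nothing here is deadlocked.
Key observation: all waits point, directly or indirectly, at processes that can finish, so nothing is permanently blocked.
The rest can finish in the order T7, T9, T4, T2, T1, T3.
Step-by-step check:
  run T7 (it waits on nothing); releases lock-r
  T9 waits on lock-r — all released -> runs and releases lock-p
  run T4 (it waits on nothing); releases lock-t and lock-l
  T2 waits on lock-r — all released -> runs and releases lock-n
  T1 waits on lock-p — all released -> runs and releases lock-j
  T3 waits on lock-p — all released -> runs and releases lock-d


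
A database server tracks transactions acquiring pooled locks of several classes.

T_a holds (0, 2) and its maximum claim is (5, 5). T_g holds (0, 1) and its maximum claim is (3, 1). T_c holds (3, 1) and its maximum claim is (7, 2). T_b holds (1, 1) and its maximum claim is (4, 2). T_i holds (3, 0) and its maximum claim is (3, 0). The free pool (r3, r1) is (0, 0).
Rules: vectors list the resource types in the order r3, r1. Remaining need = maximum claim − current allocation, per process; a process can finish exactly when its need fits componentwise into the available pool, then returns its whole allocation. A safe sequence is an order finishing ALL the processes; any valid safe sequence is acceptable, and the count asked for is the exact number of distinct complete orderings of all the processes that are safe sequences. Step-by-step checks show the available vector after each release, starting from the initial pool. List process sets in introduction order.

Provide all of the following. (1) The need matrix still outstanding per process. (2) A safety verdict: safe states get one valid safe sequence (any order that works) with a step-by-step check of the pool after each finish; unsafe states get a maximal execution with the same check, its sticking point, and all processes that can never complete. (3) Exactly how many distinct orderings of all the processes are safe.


(1) Remaining need (order r3, r1):
  T_a: (5, 3)
  T_g: (3, 0)
  T_c: (4, 1)
  T_b: (3, 1)
  T_i: (0, 0)
(2) SAFE, for example via the order T_i, T_g, T_b, T_c, T_a.
Key observation: at T_g the run first touches a limit — (3, 0) against (3, 0), exact on a resource it actually requests.
Verifying each step:
  pool = (0, 0)
  T_i needs (0, 0) <= (0, 0) -> finishes; pool += (3, 0) = (3, 0)
  T_g needs (3, 0) <= (3, 0) -> finishes; pool += (0, 1) = (3, 1)
  T_b needs (3, 1) <= (3, 1) -> finishes; pool += (1, 1) = (4, 2)
  T_c needs (4, 1) <= (4, 2) -> finishes; pool += (3, 1) = (7, 3)
  T_a needs (5, 3) <= (7, 3) -> finishes; pool += (0, 2) = (7, 5)
(3) Exactly 1 of the possible complete orderings is a safe sequence.


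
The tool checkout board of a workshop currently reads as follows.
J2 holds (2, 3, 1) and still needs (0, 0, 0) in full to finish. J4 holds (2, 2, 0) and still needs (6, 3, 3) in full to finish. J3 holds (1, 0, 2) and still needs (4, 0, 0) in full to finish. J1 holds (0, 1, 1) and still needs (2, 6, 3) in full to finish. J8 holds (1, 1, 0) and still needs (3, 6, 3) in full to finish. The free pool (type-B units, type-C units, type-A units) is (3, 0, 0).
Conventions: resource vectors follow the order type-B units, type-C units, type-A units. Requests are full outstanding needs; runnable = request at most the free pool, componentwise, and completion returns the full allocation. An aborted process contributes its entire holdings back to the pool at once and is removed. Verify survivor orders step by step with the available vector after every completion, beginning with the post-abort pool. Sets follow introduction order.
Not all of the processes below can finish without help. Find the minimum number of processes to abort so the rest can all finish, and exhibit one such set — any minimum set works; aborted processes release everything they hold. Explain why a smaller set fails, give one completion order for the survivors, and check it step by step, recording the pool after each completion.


Abort J8.
Key observation: before aborting J8, J1 was permanently blocked — no order could ever run it; afterwards it completes at step 4.
Why nothing smaller works: aborting no one leaves the state deadlocked as given.
The survivors complete as J3, J2, J4, J1. Walking it through (starting from the post-abort pool):
  pool = (4, 1, 0)
  J3 needs (4, 0, 0) <= (4, 1, 0) -> finishes; pool += (1, 0, 2) = (5, 1, 2)
  J2 needs (0, 0, 0) <= (5, 1, 2) -> finishes; pool += (2, 3, 1) = (7, 4, 3)
  J4 needs (6, 3, 3) <= (7, 4, 3) -> finishes; pool += (2, 2, 0) = (9, 6, 3)
  J1 needs (2, 6, 3) <= (9, 6, 3) -> finishes; pool += (0, 1, 1) = (9, 7, 4)


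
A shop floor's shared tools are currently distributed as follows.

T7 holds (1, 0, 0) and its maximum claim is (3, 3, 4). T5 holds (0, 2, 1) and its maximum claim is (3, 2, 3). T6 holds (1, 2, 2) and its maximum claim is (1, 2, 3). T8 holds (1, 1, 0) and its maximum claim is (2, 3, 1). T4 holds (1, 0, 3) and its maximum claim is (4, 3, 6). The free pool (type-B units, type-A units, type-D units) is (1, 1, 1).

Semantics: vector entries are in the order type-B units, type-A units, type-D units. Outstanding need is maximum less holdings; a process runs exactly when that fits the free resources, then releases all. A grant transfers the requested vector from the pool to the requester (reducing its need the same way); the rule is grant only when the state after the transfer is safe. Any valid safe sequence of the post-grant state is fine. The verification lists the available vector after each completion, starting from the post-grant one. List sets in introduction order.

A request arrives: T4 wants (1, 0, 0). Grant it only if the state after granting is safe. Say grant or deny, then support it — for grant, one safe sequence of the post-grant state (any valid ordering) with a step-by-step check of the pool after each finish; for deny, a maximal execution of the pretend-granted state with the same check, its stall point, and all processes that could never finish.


GRANT. The post-grant state is safe; one safe sequence: T6, T8, T4, T7, T5.
Key observation: the transfer keeps a workable pool ((0, 1, 1)); T6 starts the safe sequence.
Verifying the post-grant state step by step:
  pool = (0, 1, 1)
  run T6 (needs (0, 0, 1), free (0, 1, 1)); after release of (1, 2, 2) the pool is (1, 3, 3)
  run T8 (needs (1, 2, 1), free (1, 3, 3)); after release of (1, 1, 0) the pool is (2, 4, 3)
  run T4 (needs (2, 3, 3), free (2, 4, 3)); after release of (2, 0, 3) the pool is (4, 4, 6)
  run T7 (needs (2, 3, 4), free (4, 4, 6)); after release of (1, 0, 0) the pool is (5, 4, 6)
  run T5 (needs (3, 0, 2), free (5, 4, 6)); after release of (0, 2, 1) the pool is (5, 6, 7)


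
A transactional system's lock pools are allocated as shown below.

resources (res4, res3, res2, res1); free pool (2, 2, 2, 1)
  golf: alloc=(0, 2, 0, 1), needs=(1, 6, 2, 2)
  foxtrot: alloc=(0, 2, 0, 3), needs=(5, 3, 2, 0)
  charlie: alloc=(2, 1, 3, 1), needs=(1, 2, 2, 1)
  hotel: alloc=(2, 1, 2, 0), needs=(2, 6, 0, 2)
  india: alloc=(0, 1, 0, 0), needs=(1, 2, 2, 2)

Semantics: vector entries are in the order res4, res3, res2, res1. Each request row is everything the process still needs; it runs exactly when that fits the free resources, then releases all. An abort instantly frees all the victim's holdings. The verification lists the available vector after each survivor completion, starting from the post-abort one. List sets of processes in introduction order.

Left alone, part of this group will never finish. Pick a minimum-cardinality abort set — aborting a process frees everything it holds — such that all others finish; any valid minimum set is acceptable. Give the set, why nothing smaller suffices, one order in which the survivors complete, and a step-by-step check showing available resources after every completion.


The answer: abort golf.
Key observation: hotel could never have finished before the abort; with (0, 2, 0, 1) returned by golf, it fits at step 3.
No smaller set exists: with zero aborts the deadlock remains.
One survivor order: charlie, india, hotel, foxtrot. Step-by-step check (post-abort pool first):
  pool = (2, 4, 2, 2)
  run charlie (needs (1, 2, 2, 1), free (2, 4, 2, 2)); after release of (2, 1, 3, 1) the pool is (4, 5, 5, 3)
  run india (needs (1, 2, 2, 2), free (4, 5, 5, 3)); after release of (0, 1, 0, 0) the pool is (4, 6, 5, 3)
  run hotel (needs (2, 6, 0, 2), free (4, 6, 5, 3)); after release of (2, 1, 2, 0) the pool is (6, 7, 7, 3)
  run foxtrot (needs (5, 3, 2, 0), free (6, 7, 7, 3)); after release of (0, 2, 0, 3) the pool is (6, 9, 7, 6)


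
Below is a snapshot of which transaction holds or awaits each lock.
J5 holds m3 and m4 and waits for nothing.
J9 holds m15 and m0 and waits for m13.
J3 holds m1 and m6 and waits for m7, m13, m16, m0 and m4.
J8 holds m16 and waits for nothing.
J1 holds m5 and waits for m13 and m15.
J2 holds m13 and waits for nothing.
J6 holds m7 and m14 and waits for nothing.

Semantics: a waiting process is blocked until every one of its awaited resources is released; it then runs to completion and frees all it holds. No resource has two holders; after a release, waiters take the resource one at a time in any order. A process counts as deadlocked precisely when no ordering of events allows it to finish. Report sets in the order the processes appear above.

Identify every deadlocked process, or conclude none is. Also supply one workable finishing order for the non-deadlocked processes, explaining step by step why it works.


Nothing here is deadlocked.
Key observation: every chain of waits terminates; starting from the processes that wait on nothing, all the rest unlock in turn.
One completion order for the rest: J2, J6, J9, J8, J5, J1, J3.
Walking it through:
  J2: no waits; runs immediately, freeing m13
  J6: no waits; runs immediately, freeing m7 and m14
  run J9 (all its waits — m13 — are resolved); releases m15 and m0
  J8: no waits; runs immediately, freeing m16
  J5: no waits; runs immediately, freeing m3 and m4
  run J1 (all its waits — m13 and m15 — are resolved); releases m5
  run J3 (all its waits — m7, m13, m16, m0 and m4 — are resolved); releases m1 and m6
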